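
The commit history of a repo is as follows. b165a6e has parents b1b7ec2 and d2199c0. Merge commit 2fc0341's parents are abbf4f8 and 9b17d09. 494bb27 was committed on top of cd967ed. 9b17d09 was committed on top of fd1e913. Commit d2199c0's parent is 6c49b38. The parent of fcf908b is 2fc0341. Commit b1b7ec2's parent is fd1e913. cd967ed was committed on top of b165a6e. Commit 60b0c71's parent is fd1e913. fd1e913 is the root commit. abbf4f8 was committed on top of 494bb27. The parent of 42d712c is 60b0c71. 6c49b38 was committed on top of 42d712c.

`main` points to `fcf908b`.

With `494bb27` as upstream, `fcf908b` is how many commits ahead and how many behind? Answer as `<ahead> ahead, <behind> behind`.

4 ahead, 0 behind

Reachable from fcf908b: {2fc0341, 42d712c, 494bb27, 60b0c71, 6c49b38, 9b17d09, abbf4f8, b165a6e, b1b7ec2, cd967ed, d2199c0, fcf908b, fd1e913}.
Reachable from 494bb27: {42d712c, 494bb27, 60b0c71, 6c49b38, b165a6e, b1b7ec2, cd967ed, d2199c0, fd1e913}.
Only in fcf908b's history (ahead): {2fc0341, 9b17d09, abbf4f8, fcf908b} — 4.
Only in 494bb27's history (behind): {} — 0.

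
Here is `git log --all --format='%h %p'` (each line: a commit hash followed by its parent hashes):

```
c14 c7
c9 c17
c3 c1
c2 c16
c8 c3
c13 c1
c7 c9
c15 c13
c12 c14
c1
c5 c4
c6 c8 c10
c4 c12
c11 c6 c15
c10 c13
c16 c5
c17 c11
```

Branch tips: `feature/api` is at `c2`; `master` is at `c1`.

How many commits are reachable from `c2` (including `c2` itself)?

17

Walking parent pointers from c2: reachable set = {c1, c10, c11, c12, c13, c14, c15, c16, c17, c2, c3, c4, c5, c6, c7, c8, c9}.
That is 17 commits.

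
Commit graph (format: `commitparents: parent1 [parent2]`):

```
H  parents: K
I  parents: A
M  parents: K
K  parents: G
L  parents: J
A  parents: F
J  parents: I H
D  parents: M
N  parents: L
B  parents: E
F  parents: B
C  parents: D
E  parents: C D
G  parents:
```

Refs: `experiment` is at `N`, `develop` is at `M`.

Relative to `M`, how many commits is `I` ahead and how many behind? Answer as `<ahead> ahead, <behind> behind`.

Reachable from I: {A, B, C, D, E, F, G, I, K, M}.
Reachable from M: {G, K, M}.
Only in I's history (ahead): {A, B, C, D, E, F, I} — 7.
Only in M's history (behind): {} — 0.

7 ahead, 0 behind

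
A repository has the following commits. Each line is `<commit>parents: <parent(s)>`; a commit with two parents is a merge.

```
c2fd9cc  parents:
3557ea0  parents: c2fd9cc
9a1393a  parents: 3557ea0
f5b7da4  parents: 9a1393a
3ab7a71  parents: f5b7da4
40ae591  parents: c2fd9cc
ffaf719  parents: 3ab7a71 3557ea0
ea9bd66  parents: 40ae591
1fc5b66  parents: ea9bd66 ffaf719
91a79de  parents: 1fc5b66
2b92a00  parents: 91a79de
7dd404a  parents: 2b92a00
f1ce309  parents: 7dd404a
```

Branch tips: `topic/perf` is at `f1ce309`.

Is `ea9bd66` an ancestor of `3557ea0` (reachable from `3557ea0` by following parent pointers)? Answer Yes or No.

Ancestors of 3557ea0: {3557ea0, c2fd9cc}.
ea9bd66 is not in that set, so it is not an ancestor of 3557ea0.

No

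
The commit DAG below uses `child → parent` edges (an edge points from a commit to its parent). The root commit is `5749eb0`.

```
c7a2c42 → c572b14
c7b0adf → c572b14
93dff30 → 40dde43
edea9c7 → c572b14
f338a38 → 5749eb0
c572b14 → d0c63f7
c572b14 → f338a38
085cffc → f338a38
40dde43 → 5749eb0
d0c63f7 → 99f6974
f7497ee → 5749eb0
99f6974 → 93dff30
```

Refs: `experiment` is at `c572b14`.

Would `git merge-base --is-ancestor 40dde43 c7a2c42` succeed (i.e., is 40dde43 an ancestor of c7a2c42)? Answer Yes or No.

Yes

Ancestors of c7a2c42 (commits reachable by following parents): {40dde43, 5749eb0, 93dff30, 99f6974, c572b14, c7a2c42, d0c63f7, f338a38}.
40dde43 is in that set, so it is an ancestor of c7a2c42.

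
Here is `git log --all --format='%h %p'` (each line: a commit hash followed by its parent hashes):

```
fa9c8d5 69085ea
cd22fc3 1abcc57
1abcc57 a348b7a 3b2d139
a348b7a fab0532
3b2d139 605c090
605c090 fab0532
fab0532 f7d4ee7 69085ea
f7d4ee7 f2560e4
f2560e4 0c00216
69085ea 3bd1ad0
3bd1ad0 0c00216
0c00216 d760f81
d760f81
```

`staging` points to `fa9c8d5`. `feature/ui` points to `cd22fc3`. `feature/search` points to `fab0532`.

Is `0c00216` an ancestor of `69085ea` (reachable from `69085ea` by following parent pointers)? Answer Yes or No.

Yes

Ancestors of 69085ea (commits reachable by following parents): {0c00216, 3bd1ad0, 69085ea, d760f81}.
0c00216 is in that set, so it is an ancestor of 69085ea.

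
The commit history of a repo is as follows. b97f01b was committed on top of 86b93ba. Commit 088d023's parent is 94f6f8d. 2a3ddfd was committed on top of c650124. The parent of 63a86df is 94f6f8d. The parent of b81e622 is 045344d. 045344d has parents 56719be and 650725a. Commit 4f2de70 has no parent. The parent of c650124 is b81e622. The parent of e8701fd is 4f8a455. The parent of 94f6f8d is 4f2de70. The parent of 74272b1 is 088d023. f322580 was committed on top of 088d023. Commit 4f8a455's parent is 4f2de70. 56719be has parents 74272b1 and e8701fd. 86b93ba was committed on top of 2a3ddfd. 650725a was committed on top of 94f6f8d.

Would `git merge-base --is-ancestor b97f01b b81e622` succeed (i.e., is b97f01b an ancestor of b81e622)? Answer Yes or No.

Ancestors of b81e622: {045344d, 088d023, 4f2de70, 4f8a455, 56719be, 650725a, 74272b1, 94f6f8d, b81e622, e8701fd}.
b97f01b is not in that set, so it is not an ancestor of b81e622.

No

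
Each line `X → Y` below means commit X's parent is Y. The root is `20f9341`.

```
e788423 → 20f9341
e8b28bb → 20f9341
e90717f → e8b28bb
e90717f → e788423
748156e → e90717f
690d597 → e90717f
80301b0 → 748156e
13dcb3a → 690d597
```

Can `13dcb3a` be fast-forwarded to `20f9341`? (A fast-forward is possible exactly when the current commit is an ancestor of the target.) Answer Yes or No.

No

A fast-forward from 13dcb3a to 20f9341 is possible iff 13dcb3a is an ancestor of 20f9341.
Ancestors of 20f9341: {20f9341}.
13dcb3a is not among them, so fast-forward is not possible.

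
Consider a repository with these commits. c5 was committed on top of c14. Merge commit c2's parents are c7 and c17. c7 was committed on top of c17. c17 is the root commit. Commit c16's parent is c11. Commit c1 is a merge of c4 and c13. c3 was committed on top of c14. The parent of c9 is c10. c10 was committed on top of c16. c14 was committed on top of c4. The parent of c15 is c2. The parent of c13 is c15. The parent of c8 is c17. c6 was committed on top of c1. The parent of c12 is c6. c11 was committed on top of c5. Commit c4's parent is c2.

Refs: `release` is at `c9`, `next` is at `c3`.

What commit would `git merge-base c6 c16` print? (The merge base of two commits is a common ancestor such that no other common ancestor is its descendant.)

Ancestors of c6: {c1, c13, c15, c17, c2, c4, c6, c7}.
Ancestors of c16: {c11, c14, c16, c17, c2, c4, c5, c7}.
Common ancestors: {c17, c2, c4, c7}.
Among these, c4 is not an ancestor of any other common ancestor — it is the merge base.

c4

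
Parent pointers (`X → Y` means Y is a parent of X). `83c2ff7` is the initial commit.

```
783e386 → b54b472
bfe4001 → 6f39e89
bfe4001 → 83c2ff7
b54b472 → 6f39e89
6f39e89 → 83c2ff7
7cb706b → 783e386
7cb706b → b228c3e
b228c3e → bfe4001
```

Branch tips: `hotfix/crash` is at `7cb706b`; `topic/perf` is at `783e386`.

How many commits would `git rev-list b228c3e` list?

4

Walking parent pointers from b228c3e: reachable set = {6f39e89, 83c2ff7, b228c3e, bfe4001}.
That is 4 commits.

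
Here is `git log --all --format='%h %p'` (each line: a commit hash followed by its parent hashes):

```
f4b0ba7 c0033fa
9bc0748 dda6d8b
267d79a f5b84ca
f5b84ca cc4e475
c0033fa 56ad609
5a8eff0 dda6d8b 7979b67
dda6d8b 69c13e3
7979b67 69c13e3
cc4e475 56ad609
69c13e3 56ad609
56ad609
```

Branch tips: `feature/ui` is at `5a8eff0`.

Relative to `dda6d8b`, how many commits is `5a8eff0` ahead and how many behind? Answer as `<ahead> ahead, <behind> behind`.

Reachable from 5a8eff0: {56ad609, 5a8eff0, 69c13e3, 7979b67, dda6d8b}.
Reachable from dda6d8b: {56ad609, 69c13e3, dda6d8b}.
Only in 5a8eff0's history (ahead): {5a8eff0, 7979b67} — 2.
Only in dda6d8b's history (behind): {} — 0.

2 ahead, 0 behind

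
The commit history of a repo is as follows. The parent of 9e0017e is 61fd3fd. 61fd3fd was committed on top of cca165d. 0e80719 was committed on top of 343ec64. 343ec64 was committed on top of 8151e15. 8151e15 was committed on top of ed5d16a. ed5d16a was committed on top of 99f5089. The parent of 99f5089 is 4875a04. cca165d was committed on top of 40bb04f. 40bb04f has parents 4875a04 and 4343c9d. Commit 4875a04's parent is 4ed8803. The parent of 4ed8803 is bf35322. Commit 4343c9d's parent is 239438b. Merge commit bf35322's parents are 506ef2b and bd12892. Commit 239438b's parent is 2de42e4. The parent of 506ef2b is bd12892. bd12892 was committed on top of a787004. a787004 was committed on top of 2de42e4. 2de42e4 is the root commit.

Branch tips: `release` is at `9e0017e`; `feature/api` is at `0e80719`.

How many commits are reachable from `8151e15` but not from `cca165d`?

3

Reachable from 8151e15: {2de42e4, 4875a04, 4ed8803, 506ef2b, 8151e15, 99f5089, a787004, bd12892, bf35322, ed5d16a}.
Reachable from cca165d: {239438b, 2de42e4, 40bb04f, 4343c9d, 4875a04, 4ed8803, 506ef2b, a787004, bd12892, bf35322, cca165d}.
In 8151e15's history but not cca165d's: {8151e15, 99f5089, ed5d16a} — 3 commits.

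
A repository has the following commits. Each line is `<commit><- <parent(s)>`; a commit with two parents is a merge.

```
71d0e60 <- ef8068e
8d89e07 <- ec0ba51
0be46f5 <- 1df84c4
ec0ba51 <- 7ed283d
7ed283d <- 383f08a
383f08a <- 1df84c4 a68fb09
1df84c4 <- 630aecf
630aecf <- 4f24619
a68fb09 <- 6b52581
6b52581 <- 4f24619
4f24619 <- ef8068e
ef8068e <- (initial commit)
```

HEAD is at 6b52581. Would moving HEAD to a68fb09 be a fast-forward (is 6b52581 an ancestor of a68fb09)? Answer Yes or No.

A fast-forward from 6b52581 to a68fb09 is possible iff 6b52581 is an ancestor of a68fb09.
Ancestors of a68fb09: {4f24619, 6b52581, a68fb09, ef8068e}.
6b52581 is among them, so fast-forward is possible.

Yes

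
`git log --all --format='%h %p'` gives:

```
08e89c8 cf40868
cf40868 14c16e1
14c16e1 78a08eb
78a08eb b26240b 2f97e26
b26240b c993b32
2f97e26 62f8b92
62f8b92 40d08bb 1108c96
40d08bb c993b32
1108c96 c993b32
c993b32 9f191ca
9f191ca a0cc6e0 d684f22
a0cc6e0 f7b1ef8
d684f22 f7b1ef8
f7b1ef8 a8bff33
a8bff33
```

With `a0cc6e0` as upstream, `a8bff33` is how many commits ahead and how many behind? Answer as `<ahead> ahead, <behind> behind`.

Reachable from a8bff33: {a8bff33}.
Reachable from a0cc6e0: {a0cc6e0, a8bff33, f7b1ef8}.
Only in a8bff33's history (ahead): {} — 0.
Only in a0cc6e0's history (behind): {a0cc6e0, f7b1ef8} — 2.

0 ahead, 2 behind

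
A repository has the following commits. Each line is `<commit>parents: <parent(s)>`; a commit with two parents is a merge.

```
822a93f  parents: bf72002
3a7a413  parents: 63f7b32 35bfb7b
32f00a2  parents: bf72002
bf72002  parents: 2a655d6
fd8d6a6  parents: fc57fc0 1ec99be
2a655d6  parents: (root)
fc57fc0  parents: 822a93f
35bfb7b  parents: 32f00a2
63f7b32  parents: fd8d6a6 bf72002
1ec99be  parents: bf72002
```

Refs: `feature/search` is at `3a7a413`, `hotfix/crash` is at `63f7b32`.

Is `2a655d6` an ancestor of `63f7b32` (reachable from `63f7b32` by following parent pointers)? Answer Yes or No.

Ancestors of 63f7b32 (commits reachable by following parents): {1ec99be, 2a655d6, 63f7b32, 822a93f, bf72002, fc57fc0, fd8d6a6}.
2a655d6 is in that set, so it is an ancestor of 63f7b32.

Yes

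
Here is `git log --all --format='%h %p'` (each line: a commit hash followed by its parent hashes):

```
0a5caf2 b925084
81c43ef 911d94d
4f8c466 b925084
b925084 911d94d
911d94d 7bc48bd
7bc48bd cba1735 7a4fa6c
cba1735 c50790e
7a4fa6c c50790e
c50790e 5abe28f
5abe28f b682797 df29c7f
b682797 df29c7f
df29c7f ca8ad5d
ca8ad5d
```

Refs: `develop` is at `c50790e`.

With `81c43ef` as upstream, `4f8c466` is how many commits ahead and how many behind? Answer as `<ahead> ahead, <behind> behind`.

2 ahead, 1 behind

Reachable from 4f8c466: {4f8c466, 5abe28f, 7a4fa6c, 7bc48bd, 911d94d, b682797, b925084, c50790e, ca8ad5d, cba1735, df29c7f}.
Reachable from 81c43ef: {5abe28f, 7a4fa6c, 7bc48bd, 81c43ef, 911d94d, b682797, c50790e, ca8ad5d, cba1735, df29c7f}.
Only in 4f8c466's history (ahead): {4f8c466, b925084} — 2.
Only in 81c43ef's history (behind): {81c43ef} — 1.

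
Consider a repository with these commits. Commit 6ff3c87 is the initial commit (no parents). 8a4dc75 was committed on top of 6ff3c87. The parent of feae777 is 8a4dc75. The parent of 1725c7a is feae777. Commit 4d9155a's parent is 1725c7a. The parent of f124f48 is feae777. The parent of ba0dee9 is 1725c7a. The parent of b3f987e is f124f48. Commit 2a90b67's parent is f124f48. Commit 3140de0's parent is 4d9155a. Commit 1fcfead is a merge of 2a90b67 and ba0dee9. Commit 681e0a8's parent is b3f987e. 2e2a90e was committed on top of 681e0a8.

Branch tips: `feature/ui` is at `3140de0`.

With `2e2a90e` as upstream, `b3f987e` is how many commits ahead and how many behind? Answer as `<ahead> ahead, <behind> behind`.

Reachable from b3f987e: {6ff3c87, 8a4dc75, b3f987e, f124f48, feae777}.
Reachable from 2e2a90e: {2e2a90e, 681e0a8, 6ff3c87, 8a4dc75, b3f987e, f124f48, feae777}.
Only in b3f987e's history (ahead): {} — 0.
Only in 2e2a90e's history (behind): {2e2a90e, 681e0a8} — 2.

0 ahead, 2 behind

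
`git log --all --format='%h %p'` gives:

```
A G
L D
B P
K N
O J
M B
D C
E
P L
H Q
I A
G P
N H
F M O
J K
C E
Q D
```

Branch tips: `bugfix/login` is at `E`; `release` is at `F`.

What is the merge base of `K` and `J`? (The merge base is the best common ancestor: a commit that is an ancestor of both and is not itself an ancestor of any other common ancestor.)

K

Ancestors of K: {C, D, E, H, K, N, Q}.
Ancestors of J: {C, D, E, H, J, K, N, Q}.
Common ancestors: {C, D, E, H, K, N, Q}.
Among these, K is not an ancestor of any other common ancestor — it is the merge base.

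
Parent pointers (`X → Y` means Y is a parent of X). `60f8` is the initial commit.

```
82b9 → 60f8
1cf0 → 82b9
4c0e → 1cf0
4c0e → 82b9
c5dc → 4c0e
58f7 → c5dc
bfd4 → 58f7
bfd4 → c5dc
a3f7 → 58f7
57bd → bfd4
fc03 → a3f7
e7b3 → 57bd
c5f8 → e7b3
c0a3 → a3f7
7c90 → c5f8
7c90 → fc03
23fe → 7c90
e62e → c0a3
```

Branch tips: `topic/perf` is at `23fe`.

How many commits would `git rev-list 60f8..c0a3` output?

7

Reachable from c0a3: {1cf0, 4c0e, 58f7, 60f8, 82b9, a3f7, c0a3, c5dc}.
Reachable from 60f8: {60f8}.
In c0a3's history but not 60f8's: {1cf0, 4c0e, 58f7, 82b9, a3f7, c0a3, c5dc} — 7 commits.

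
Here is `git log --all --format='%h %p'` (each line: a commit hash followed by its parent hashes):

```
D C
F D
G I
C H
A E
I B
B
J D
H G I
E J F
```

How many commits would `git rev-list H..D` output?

2

Reachable from D: {B, C, D, G, H, I}.
Reachable from H: {B, G, H, I}.
In D's history but not H's: {C, D} — 2 commits.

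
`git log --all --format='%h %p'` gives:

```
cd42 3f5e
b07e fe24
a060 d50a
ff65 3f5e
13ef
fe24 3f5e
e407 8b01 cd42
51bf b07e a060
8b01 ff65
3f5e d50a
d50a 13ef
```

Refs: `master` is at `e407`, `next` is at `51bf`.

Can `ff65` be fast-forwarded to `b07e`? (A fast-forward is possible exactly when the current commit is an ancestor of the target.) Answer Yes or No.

A fast-forward from ff65 to b07e is possible iff ff65 is an ancestor of b07e.
Ancestors of b07e: {13ef, 3f5e, b07e, d50a, fe24}.
ff65 is not among them, so fast-forward is not possible.

No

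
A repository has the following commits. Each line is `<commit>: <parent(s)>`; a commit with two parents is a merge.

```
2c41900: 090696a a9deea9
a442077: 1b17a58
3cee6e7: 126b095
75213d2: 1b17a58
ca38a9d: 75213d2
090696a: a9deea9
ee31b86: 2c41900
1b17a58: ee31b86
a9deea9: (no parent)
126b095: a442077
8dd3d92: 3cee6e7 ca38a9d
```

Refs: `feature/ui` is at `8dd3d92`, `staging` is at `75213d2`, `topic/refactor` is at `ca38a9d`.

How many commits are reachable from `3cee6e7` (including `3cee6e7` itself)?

Walking parent pointers from 3cee6e7: reachable set = {090696a, 126b095, 1b17a58, 2c41900, 3cee6e7, a442077, a9deea9, ee31b86}.
That is 8 commits.

8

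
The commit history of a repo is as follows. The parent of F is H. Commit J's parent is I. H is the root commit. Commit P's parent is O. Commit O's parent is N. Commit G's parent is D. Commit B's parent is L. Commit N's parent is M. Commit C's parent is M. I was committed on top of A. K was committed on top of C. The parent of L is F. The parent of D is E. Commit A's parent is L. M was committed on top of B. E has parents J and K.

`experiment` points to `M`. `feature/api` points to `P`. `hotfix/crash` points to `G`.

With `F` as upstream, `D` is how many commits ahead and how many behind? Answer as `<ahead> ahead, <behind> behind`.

Reachable from D: {A, B, C, D, E, F, H, I, J, K, L, M}.
Reachable from F: {F, H}.
Only in D's history (ahead): {A, B, C, D, E, I, J, K, L, M} — 10.
Only in F's history (behind): {} — 0.

10 ahead, 0 behind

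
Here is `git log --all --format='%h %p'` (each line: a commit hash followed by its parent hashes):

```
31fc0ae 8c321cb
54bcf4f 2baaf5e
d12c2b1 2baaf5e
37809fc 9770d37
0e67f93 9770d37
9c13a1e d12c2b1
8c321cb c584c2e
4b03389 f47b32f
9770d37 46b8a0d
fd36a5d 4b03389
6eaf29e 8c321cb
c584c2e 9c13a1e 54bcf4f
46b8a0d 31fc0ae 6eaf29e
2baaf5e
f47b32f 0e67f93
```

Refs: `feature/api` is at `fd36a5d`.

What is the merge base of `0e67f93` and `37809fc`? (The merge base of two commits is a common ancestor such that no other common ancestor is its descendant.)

Ancestors of 0e67f93: {0e67f93, 2baaf5e, 31fc0ae, 46b8a0d, 54bcf4f, 6eaf29e, 8c321cb, 9770d37, 9c13a1e, c584c2e, d12c2b1}.
Ancestors of 37809fc: {2baaf5e, 31fc0ae, 37809fc, 46b8a0d, 54bcf4f, 6eaf29e, 8c321cb, 9770d37, 9c13a1e, c584c2e, d12c2b1}.
Common ancestors: {2baaf5e, 31fc0ae, 46b8a0d, 54bcf4f, 6eaf29e, 8c321cb, 9770d37, 9c13a1e, c584c2e, d12c2b1}.
Among these, 9770d37 is not an ancestor of any other common ancestor — it is the merge base.

9770d37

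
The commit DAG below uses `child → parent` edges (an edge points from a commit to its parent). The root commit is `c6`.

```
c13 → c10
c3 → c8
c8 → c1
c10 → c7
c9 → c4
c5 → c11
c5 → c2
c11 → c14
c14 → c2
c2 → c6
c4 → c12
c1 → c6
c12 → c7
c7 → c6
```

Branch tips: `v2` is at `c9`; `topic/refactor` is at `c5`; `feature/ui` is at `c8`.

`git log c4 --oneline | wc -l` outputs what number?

4

Walking parent pointers from c4: reachable set = {c12, c4, c6, c7}.
That is 4 commits.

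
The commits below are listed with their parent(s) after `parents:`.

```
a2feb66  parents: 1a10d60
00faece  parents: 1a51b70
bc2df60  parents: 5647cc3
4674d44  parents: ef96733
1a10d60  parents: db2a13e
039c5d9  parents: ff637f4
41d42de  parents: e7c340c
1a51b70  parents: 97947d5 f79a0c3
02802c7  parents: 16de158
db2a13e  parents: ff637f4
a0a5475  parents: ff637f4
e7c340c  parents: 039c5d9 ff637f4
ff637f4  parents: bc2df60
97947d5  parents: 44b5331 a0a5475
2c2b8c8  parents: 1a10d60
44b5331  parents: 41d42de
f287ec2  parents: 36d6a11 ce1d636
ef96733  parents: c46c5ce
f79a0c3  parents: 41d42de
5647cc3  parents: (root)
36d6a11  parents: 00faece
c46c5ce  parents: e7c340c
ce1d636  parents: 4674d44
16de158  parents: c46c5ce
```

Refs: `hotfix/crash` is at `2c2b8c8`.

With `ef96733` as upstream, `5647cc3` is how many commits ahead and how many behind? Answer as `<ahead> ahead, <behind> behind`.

Reachable from 5647cc3: {5647cc3}.
Reachable from ef96733: {039c5d9, 5647cc3, bc2df60, c46c5ce, e7c340c, ef96733, ff637f4}.
Only in 5647cc3's history (ahead): {} — 0.
Only in ef96733's history (behind): {039c5d9, bc2df60, c46c5ce, e7c340c, ef96733, ff637f4} — 6.

0 ahead, 6 behind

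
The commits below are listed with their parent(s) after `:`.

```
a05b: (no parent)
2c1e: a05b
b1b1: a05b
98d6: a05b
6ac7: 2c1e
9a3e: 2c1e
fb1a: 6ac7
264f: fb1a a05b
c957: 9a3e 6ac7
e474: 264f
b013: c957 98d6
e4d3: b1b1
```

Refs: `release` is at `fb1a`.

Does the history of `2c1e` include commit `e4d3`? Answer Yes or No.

Ancestors of 2c1e: {2c1e, a05b}.
e4d3 is not in that set, so it is not an ancestor of 2c1e.

No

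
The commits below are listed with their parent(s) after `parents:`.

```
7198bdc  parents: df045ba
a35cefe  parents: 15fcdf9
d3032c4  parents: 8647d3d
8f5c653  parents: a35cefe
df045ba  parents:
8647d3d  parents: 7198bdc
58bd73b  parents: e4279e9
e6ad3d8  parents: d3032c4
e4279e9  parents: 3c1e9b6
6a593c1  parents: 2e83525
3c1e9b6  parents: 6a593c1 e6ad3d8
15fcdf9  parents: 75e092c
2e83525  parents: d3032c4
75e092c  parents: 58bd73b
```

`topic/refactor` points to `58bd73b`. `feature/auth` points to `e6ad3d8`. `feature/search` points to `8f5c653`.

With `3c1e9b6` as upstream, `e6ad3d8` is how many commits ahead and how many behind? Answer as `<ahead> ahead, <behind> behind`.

Reachable from e6ad3d8: {7198bdc, 8647d3d, d3032c4, df045ba, e6ad3d8}.
Reachable from 3c1e9b6: {2e83525, 3c1e9b6, 6a593c1, 7198bdc, 8647d3d, d3032c4, df045ba, e6ad3d8}.
Only in e6ad3d8's history (ahead): {} — 0.
Only in 3c1e9b6's history (behind): {2e83525, 3c1e9b6, 6a593c1} — 3.

0 ahead, 3 behind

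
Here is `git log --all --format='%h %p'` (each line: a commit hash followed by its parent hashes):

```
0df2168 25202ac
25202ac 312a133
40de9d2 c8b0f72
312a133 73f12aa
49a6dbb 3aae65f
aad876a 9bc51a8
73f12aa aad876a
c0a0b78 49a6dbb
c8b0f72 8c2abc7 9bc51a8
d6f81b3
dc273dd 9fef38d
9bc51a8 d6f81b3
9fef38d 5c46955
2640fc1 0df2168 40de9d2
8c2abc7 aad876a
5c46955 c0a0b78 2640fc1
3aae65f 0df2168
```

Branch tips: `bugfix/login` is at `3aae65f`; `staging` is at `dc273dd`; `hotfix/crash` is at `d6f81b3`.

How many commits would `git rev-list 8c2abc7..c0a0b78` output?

7

Reachable from c0a0b78: {0df2168, 25202ac, 312a133, 3aae65f, 49a6dbb, 73f12aa, 9bc51a8, aad876a, c0a0b78, d6f81b3}.
Reachable from 8c2abc7: {8c2abc7, 9bc51a8, aad876a, d6f81b3}.
In c0a0b78's history but not 8c2abc7's: {0df2168, 25202ac, 312a133, 3aae65f, 49a6dbb, 73f12aa, c0a0b78} — 7 commits.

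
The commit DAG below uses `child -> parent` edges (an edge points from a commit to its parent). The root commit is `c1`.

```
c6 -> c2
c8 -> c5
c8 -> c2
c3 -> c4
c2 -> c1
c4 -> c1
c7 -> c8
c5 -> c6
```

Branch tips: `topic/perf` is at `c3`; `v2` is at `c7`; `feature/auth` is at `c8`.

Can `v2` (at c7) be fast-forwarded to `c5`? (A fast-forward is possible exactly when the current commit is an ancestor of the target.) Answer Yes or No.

No

A fast-forward from c7 to c5 is possible iff c7 is an ancestor of c5.
Ancestors of c5: {c1, c2, c5, c6}.
c7 is not among them, so fast-forward is not possible.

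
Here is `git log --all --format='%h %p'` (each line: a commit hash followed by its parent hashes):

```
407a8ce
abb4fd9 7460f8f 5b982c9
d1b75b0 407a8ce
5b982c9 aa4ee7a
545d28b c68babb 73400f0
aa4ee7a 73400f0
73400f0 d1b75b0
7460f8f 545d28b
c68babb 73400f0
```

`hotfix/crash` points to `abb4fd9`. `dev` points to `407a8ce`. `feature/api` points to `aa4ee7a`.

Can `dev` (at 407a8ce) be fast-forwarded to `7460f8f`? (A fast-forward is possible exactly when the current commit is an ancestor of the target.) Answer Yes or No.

A fast-forward from 407a8ce to 7460f8f is possible iff 407a8ce is an ancestor of 7460f8f.
Ancestors of 7460f8f: {407a8ce, 545d28b, 73400f0, 7460f8f, c68babb, d1b75b0}.
407a8ce is among them, so fast-forward is possible.

Yes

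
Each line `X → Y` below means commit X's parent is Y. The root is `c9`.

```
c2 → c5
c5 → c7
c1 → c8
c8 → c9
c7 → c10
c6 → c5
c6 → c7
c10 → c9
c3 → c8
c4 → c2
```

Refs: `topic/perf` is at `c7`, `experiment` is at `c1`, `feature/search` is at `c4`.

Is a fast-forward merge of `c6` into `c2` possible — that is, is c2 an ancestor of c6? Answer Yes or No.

A fast-forward from c2 to c6 is possible iff c2 is an ancestor of c6.
Ancestors of c6: {c10, c5, c6, c7, c9}.
c2 is not among them, so fast-forward is not possible.

No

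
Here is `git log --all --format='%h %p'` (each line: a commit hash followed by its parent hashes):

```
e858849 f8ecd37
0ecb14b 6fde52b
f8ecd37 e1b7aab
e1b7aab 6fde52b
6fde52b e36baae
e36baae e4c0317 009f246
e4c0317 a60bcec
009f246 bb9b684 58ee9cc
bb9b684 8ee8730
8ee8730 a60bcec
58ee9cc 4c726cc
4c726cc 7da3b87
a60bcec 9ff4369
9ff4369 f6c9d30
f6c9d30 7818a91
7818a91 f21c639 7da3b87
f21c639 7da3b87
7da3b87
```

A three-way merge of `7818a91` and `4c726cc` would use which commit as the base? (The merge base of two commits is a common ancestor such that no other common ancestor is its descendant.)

7da3b87

Ancestors of 7818a91: {7818a91, 7da3b87, f21c639}.
Ancestors of 4c726cc: {4c726cc, 7da3b87}.
Common ancestors: {7da3b87}.
The only common ancestor is 7da3b87, so it is the merge base.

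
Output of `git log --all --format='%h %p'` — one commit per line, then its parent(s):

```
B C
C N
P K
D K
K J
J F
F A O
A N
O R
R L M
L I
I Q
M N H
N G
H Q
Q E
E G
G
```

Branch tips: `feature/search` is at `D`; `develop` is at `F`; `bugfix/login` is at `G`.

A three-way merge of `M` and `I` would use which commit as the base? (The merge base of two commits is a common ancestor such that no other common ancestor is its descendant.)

Ancestors of M: {E, G, H, M, N, Q}.
Ancestors of I: {E, G, I, Q}.
Common ancestors: {E, G, Q}.
Among these, Q is not an ancestor of any other common ancestor — it is the merge base.

Q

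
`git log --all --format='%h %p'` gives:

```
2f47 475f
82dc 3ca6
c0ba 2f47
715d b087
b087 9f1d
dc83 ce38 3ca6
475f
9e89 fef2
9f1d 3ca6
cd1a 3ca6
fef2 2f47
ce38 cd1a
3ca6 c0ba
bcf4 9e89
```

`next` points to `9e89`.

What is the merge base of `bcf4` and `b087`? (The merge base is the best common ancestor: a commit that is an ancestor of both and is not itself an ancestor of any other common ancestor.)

2f47

Ancestors of bcf4: {2f47, 475f, 9e89, bcf4, fef2}.
Ancestors of b087: {2f47, 3ca6, 475f, 9f1d, b087, c0ba}.
Common ancestors: {2f47, 475f}.
Among these, 2f47 is not an ancestor of any other common ancestor — it is the merge base.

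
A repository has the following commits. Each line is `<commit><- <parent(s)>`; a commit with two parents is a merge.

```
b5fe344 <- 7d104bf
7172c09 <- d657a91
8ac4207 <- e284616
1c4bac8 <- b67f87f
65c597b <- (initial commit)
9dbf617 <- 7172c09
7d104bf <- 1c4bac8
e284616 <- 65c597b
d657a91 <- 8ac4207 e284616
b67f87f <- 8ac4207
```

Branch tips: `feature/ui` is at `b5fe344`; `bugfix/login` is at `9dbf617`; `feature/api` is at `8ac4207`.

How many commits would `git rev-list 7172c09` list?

5

Walking parent pointers from 7172c09: reachable set = {65c597b, 7172c09, 8ac4207, d657a91, e284616}.
That is 5 commits.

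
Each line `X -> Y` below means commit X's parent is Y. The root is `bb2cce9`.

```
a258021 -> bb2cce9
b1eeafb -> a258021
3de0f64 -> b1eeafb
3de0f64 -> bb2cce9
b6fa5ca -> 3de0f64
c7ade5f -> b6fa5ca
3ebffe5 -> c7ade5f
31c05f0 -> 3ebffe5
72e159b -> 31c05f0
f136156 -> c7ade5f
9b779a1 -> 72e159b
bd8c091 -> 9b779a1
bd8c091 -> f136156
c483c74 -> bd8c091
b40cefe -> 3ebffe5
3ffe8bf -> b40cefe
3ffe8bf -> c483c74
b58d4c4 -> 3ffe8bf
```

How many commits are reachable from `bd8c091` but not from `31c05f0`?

4

Reachable from bd8c091: {31c05f0, 3de0f64, 3ebffe5, 72e159b, 9b779a1, a258021, b1eeafb, b6fa5ca, bb2cce9, bd8c091, c7ade5f, f136156}.
Reachable from 31c05f0: {31c05f0, 3de0f64, 3ebffe5, a258021, b1eeafb, b6fa5ca, bb2cce9, c7ade5f}.
In bd8c091's history but not 31c05f0's: {72e159b, 9b779a1, bd8c091, f136156} — 4 commits.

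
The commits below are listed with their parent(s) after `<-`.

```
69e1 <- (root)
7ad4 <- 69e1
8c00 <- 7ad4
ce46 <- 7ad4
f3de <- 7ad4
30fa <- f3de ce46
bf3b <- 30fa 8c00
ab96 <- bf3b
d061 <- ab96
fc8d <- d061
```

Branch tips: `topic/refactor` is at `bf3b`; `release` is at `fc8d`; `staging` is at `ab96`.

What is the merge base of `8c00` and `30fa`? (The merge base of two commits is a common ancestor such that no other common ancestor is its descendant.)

Ancestors of 8c00: {69e1, 7ad4, 8c00}.
Ancestors of 30fa: {30fa, 69e1, 7ad4, ce46, f3de}.
Common ancestors: {69e1, 7ad4}.
Among these, 7ad4 is not an ancestor of any other common ancestor — it is the merge base.

7ad4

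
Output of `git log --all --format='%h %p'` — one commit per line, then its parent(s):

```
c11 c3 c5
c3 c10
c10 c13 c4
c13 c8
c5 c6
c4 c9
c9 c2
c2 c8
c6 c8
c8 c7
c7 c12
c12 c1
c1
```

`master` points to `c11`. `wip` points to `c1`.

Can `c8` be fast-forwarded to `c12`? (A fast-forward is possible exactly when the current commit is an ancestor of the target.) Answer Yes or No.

No

A fast-forward from c8 to c12 is possible iff c8 is an ancestor of c12.
Ancestors of c12: {c1, c12}.
c8 is not among them, so fast-forward is not possible.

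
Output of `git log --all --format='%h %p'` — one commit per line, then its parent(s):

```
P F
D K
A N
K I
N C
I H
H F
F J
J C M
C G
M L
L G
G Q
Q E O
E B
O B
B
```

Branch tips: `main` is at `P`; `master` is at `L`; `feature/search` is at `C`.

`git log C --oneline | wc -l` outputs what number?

6

Walking parent pointers from C: reachable set = {B, C, E, G, O, Q}.
That is 6 commits.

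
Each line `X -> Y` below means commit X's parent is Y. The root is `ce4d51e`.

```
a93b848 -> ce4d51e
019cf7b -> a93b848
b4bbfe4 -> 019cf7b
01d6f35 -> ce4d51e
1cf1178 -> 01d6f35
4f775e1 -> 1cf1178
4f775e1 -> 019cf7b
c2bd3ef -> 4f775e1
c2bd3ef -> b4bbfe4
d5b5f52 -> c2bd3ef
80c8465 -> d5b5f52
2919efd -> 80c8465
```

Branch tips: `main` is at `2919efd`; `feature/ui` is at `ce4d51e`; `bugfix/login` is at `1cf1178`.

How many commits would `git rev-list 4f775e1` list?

6

Walking parent pointers from 4f775e1: reachable set = {019cf7b, 01d6f35, 1cf1178, 4f775e1, a93b848, ce4d51e}.
That is 6 commits.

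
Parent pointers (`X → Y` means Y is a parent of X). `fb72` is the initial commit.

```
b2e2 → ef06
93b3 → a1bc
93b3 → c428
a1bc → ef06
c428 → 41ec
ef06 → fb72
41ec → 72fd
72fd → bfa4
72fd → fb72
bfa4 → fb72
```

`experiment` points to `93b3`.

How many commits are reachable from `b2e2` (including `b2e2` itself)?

Walking parent pointers from b2e2: reachable set = {b2e2, ef06, fb72}.
That is 3 commits.

3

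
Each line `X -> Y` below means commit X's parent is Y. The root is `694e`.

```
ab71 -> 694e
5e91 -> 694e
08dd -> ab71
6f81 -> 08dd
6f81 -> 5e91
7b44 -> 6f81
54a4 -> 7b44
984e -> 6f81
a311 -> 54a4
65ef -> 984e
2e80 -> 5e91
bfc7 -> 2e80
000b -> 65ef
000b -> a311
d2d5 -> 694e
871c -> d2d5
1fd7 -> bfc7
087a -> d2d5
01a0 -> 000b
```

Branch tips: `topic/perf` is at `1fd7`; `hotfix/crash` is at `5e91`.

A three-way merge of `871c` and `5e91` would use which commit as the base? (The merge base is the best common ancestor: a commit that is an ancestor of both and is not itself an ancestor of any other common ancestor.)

694e

Ancestors of 871c: {694e, 871c, d2d5}.
Ancestors of 5e91: {5e91, 694e}.
Common ancestors: {694e}.
The only common ancestor is 694e, so it is the merge base.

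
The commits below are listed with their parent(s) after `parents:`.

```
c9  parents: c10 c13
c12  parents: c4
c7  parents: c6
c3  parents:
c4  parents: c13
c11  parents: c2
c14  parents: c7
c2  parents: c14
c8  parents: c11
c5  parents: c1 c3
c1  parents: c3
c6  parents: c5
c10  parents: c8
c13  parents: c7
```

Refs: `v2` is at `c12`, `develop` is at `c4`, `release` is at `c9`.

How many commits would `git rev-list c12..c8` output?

Reachable from c8: {c1, c11, c14, c2, c3, c5, c6, c7, c8}.
Reachable from c12: {c1, c12, c13, c3, c4, c5, c6, c7}.
In c8's history but not c12's: {c11, c14, c2, c8} — 4 commits.

4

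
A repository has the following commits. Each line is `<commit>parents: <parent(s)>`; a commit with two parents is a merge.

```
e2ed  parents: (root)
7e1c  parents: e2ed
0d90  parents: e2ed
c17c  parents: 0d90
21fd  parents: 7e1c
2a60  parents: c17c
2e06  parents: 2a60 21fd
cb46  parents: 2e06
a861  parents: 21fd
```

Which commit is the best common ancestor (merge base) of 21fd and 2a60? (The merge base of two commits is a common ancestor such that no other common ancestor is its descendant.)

Ancestors of 21fd: {21fd, 7e1c, e2ed}.
Ancestors of 2a60: {0d90, 2a60, c17c, e2ed}.
Common ancestors: {e2ed}.
The only common ancestor is e2ed, so it is the merge base.

e2ed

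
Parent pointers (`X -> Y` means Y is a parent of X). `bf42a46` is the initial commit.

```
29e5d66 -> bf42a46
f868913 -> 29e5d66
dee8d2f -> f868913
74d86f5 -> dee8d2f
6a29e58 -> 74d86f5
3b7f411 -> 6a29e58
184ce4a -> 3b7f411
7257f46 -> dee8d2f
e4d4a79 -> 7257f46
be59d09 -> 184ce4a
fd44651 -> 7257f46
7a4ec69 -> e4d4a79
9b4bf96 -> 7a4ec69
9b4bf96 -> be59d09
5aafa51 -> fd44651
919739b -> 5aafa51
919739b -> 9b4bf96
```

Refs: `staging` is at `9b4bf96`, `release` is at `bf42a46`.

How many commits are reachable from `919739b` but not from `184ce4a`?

8

Reachable from 919739b: {184ce4a, 29e5d66, 3b7f411, 5aafa51, 6a29e58, 7257f46, 74d86f5, 7a4ec69, 919739b, 9b4bf96, be59d09, bf42a46, dee8d2f, e4d4a79, f868913, fd44651}.
Reachable from 184ce4a: {184ce4a, 29e5d66, 3b7f411, 6a29e58, 74d86f5, bf42a46, dee8d2f, f868913}.
In 919739b's history but not 184ce4a's: {5aafa51, 7257f46, 7a4ec69, 919739b, 9b4bf96, be59d09, e4d4a79, fd44651} — 8 commits.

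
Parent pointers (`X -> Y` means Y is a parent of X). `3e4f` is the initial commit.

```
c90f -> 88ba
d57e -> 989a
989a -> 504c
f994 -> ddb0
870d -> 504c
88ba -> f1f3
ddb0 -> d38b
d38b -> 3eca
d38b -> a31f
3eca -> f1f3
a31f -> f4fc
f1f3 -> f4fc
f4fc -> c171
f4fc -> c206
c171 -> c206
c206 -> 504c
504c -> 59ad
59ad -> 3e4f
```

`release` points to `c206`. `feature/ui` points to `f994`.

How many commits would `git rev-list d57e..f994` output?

9

Reachable from f994: {3e4f, 3eca, 504c, 59ad, a31f, c171, c206, d38b, ddb0, f1f3, f4fc, f994}.
Reachable from d57e: {3e4f, 504c, 59ad, 989a, d57e}.
In f994's history but not d57e's: {3eca, a31f, c171, c206, d38b, ddb0, f1f3, f4fc, f994} — 9 commits.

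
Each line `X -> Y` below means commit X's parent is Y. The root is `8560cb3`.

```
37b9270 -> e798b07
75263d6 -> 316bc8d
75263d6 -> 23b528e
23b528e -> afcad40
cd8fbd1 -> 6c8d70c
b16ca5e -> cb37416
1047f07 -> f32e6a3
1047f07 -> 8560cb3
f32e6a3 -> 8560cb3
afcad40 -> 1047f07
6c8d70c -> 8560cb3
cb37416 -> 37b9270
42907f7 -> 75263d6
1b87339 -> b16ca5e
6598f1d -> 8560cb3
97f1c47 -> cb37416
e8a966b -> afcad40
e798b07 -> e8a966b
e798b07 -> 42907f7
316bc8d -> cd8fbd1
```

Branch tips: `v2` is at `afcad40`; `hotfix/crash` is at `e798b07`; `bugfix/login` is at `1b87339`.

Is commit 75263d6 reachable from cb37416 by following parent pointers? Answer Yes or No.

Yes

Ancestors of cb37416 (commits reachable by following parents): {1047f07, 23b528e, 316bc8d, 37b9270, 42907f7, 6c8d70c, 75263d6, 8560cb3, afcad40, cb37416, cd8fbd1, e798b07, e8a966b, f32e6a3}.
75263d6 is in that set, so it is an ancestor of cb37416.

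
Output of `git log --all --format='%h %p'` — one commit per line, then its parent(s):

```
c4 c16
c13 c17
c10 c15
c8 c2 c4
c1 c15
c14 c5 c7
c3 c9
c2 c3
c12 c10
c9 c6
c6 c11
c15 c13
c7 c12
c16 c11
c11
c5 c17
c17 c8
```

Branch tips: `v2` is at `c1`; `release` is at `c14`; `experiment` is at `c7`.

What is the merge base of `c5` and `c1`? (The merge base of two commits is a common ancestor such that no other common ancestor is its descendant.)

Ancestors of c5: {c11, c16, c17, c2, c3, c4, c5, c6, c8, c9}.
Ancestors of c1: {c1, c11, c13, c15, c16, c17, c2, c3, c4, c6, c8, c9}.
Common ancestors: {c11, c16, c17, c2, c3, c4, c6, c8, c9}.
Among these, c17 is not an ancestor of any other common ancestor — it is the merge base.

c17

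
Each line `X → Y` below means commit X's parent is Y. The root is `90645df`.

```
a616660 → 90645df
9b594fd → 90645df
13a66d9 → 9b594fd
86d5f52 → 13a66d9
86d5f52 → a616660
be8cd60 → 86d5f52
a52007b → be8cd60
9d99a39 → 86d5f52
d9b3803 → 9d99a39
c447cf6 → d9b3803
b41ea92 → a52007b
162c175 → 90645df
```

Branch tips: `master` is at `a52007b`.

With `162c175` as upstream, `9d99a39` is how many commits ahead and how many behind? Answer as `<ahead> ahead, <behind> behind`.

Reachable from 9d99a39: {13a66d9, 86d5f52, 90645df, 9b594fd, 9d99a39, a616660}.
Reachable from 162c175: {162c175, 90645df}.
Only in 9d99a39's history (ahead): {13a66d9, 86d5f52, 9b594fd, 9d99a39, a616660} — 5.
Only in 162c175's history (behind): {162c175} — 1.

5 ahead, 1 behind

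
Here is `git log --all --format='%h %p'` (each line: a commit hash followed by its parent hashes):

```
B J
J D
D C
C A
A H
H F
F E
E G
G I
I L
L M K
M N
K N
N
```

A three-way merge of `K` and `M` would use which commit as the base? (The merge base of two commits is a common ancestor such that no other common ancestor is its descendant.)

Ancestors of K: {K, N}.
Ancestors of M: {M, N}.
Common ancestors: {N}.
The only common ancestor is N, so it is the merge base.

N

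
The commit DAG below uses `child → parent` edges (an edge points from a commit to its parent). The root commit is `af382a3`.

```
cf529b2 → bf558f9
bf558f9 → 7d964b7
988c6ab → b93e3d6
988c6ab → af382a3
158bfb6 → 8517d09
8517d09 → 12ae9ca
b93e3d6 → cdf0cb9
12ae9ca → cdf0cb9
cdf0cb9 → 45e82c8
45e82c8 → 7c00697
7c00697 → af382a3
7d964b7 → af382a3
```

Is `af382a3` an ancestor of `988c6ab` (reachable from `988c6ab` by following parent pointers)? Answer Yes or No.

Ancestors of 988c6ab (commits reachable by following parents): {45e82c8, 7c00697, 988c6ab, af382a3, b93e3d6, cdf0cb9}.
af382a3 is in that set, so it is an ancestor of 988c6ab.

Yes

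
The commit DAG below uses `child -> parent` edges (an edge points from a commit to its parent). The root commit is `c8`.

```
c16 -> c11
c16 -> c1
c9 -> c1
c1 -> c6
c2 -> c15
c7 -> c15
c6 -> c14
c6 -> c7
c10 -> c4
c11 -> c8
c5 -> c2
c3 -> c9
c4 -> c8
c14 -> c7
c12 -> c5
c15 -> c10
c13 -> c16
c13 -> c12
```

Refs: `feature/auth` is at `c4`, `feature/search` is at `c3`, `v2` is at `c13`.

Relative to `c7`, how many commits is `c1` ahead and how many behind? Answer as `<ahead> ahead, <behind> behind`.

3 ahead, 0 behind

Reachable from c1: {c1, c10, c14, c15, c4, c6, c7, c8}.
Reachable from c7: {c10, c15, c4, c7, c8}.
Only in c1's history (ahead): {c1, c14, c6} — 3.
Only in c7's history (behind): {} — 0.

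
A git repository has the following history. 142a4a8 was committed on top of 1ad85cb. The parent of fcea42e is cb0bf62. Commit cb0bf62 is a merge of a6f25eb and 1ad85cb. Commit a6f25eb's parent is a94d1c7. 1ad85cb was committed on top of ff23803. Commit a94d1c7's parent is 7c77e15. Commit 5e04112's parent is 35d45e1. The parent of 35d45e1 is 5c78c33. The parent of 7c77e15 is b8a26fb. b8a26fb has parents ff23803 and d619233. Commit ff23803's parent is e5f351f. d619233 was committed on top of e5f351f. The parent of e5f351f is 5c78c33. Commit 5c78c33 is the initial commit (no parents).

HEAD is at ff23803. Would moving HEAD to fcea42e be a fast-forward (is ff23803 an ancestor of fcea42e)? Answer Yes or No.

Yes

A fast-forward from ff23803 to fcea42e is possible iff ff23803 is an ancestor of fcea42e.
Ancestors of fcea42e: {1ad85cb, 5c78c33, 7c77e15, a6f25eb, a94d1c7, b8a26fb, cb0bf62, d619233, e5f351f, fcea42e, ff23803}.
ff23803 is among them, so fast-forward is possible.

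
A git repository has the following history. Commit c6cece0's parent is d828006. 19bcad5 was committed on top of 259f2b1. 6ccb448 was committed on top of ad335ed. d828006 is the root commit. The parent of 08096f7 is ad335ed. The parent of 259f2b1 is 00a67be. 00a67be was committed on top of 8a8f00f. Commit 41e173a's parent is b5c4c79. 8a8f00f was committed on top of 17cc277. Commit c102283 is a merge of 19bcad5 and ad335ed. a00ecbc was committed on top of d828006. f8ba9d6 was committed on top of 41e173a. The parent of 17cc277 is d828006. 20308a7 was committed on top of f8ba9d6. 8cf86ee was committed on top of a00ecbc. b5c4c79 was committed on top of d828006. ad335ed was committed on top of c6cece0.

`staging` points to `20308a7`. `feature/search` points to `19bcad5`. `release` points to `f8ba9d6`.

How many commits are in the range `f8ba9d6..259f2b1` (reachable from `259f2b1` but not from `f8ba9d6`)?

4

Reachable from 259f2b1: {00a67be, 17cc277, 259f2b1, 8a8f00f, d828006}.
Reachable from f8ba9d6: {41e173a, b5c4c79, d828006, f8ba9d6}.
In 259f2b1's history but not f8ba9d6's: {00a67be, 17cc277, 259f2b1, 8a8f00f} — 4 commits.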